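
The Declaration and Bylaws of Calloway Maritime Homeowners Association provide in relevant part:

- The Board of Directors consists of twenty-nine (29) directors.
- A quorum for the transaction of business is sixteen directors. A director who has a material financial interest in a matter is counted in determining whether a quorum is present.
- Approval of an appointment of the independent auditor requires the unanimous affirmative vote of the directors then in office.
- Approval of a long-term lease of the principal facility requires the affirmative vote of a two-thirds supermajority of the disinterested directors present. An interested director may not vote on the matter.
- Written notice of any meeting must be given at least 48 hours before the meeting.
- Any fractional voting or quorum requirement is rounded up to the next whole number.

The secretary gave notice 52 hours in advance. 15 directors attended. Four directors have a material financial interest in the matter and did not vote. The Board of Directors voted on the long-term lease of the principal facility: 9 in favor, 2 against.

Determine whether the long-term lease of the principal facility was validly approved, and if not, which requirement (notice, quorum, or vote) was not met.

Notice: 52 hours given; 48 required (52 ≥ 48). Satisfied.
Quorum: 15 present (interested directors count toward quorum); quorum is 16. Not satisfied.
Vote: the long-term lease of the principal facility requires two-thirds of the disinterested directors present (15 − 4 = 11). 2/3 of 11 = 7.33, rounded up to 8, so 8 affirmative votes are needed; 9 voted in favor. Satisfied. (Moot — without a quorum no business can be validly transacted.)

Invalid — quorum requirement not satisfied.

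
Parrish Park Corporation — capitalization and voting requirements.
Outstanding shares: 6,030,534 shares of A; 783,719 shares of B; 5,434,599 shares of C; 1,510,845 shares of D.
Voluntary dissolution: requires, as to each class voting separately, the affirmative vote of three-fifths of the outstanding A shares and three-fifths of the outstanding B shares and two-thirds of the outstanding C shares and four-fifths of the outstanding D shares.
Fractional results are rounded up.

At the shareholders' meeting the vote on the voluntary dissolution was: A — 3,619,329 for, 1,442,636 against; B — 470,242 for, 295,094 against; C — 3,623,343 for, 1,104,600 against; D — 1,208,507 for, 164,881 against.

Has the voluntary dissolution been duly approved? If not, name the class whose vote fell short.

Not approved — the D shares did not give the required vote.

A: 3/5 of 6030534 = 3618320.40, rounded up to 3618321; 3,618,321 required, 3,619,329 in favor — approved.
B: 3/5 of 783719 = 470231.40, rounded up to 470232; 470,232 required, 470,242 in favor — approved.
C: 2/3 of 5434599 = 3623066; 3,623,066 required, 3,623,343 in favor — approved.
D: 4/5 of 1510845 = 1208676; 1,208,676 required, 1,208,507 in favor — not approved.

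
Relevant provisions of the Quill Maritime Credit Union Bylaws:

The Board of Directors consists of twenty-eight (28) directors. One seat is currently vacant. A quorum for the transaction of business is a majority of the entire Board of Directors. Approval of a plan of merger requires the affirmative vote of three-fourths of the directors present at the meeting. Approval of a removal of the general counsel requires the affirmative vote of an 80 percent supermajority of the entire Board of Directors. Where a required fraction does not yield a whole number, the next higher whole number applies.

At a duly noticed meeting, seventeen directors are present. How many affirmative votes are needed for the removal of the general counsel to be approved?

The removal of the general counsel requires four-fifths of the entire Board of Directors (28).
4/5 of 28 = 22.40, rounded up to 23.
(Only 17 can vote, so the removal of the general counsel cannot pass at this meeting, but the required vote is still 23.)

23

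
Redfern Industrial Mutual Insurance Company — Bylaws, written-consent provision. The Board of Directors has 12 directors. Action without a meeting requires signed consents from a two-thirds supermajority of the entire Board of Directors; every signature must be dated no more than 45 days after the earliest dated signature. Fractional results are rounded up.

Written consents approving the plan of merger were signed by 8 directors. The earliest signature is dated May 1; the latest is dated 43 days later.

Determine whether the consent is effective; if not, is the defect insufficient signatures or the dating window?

Effective — both the signature and dating-window requirements are satisfied.

Signatures required: a two-thirds supermajority of 12 — 2/3 of 12 = 8, so 8 needed; 8 signed. Sufficient.
Dating window: the latest signature is 43 days after the earliest; the limit is 45 days. Within the window.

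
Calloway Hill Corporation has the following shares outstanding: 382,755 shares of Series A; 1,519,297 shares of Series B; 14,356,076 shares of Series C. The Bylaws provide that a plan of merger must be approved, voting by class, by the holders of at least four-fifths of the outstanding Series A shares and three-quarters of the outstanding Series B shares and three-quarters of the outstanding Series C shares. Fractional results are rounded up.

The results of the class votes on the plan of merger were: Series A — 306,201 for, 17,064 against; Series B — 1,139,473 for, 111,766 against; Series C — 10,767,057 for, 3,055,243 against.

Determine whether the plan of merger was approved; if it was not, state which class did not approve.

Series A: 4/5 of 382755 = 306204; 306,204 required, 306,201 in favor — not approved.
Series B: 3/4 of 1519297 = 1139472.75, rounded up to 1139473; 1,139,473 required, 1,139,473 in favor — approved.
Series C: 3/4 of 14356076 = 10767057; 10,767,057 required, 10,767,057 in favor — approved.

Not approved — the Series A shares did not give the required vote.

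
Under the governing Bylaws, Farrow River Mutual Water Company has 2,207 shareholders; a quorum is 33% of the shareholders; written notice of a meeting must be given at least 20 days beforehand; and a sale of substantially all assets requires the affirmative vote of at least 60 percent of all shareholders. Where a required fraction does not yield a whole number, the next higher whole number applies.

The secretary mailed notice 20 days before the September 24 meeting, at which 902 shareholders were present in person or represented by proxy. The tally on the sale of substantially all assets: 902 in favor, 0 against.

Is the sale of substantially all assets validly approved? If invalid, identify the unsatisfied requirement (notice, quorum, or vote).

Notice: 20 days given; 20 required. Satisfied.
Quorum: 33% of 2,207 = 728.31, rounded up to 729; 902 present. Satisfied.
Vote: requires three-fifths of all shareholders (2,207); 3/5 of 2207 = 1324.20, rounded up to 1325, so 1,325 needed; 902 in favor. Not satisfied.

Invalid — vote requirement not satisfied.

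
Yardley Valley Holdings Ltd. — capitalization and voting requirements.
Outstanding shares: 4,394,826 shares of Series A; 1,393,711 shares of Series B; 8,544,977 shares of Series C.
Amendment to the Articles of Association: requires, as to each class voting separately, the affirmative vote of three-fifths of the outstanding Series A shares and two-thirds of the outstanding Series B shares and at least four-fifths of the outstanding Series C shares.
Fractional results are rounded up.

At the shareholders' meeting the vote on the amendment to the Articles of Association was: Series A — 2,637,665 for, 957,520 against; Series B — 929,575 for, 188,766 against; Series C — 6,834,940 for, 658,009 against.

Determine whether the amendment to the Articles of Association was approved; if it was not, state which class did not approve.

Not approved — the Series C shares did not give the required vote.

Series A: 3/5 of 4394826 = 2636895.60, rounded up to 2636896; 2,636,896 required, 2,637,665 in favor — approved.
Series B: 2/3 of 1393711 = 929140.67, rounded up to 929141; 929,141 required, 929,575 in favor — approved.
Series C: 4/5 of 8544977 = 6835981.60, rounded up to 6835982; 6,835,982 required, 6,834,940 in favor — not approved.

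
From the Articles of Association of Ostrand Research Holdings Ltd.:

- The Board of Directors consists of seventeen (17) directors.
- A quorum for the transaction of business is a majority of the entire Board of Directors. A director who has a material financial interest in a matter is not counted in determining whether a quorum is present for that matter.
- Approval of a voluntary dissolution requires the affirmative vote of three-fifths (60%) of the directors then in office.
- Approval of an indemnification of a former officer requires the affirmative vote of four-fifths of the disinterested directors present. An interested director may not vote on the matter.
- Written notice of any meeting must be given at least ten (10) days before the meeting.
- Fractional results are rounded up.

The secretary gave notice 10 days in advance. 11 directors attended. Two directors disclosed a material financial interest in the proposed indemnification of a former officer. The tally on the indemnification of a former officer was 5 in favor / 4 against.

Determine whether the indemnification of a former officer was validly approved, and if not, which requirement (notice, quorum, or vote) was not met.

Invalid — vote requirement not satisfied.

Notice: 10 days given; 10 required (10 ≥ 10). Satisfied.
Quorum: 11 present, but the 2 interested directors do not count, leaving 9. Quorum is 9. Satisfied.
Vote: the indemnification of a former officer requires four-fifths of the disinterested directors present (11 − 2 = 9). 4/5 of 9 = 7.20, rounded up to 8, so 8 affirmative votes are needed; 5 voted in favor. Not satisfied.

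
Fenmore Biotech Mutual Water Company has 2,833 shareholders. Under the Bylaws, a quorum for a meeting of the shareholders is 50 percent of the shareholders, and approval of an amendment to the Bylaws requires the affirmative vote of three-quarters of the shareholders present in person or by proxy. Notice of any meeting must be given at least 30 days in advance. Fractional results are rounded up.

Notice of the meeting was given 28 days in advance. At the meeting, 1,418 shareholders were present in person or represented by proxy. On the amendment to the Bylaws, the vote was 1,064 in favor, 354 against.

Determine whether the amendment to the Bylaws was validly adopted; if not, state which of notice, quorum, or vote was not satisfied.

Invalid — notice requirement not satisfied.

Notice: 28 days given; 30 required. Not satisfied.
Quorum: 50% of 2,833 = 1,416.50, rounded up to 1,417; 1,418 present. Satisfied.
Vote: requires three-fourths of those present (1,418); 3/4 of 1418 = 1063.50, rounded up to 1064, so 1,064 needed; 1,064 in favor. Satisfied.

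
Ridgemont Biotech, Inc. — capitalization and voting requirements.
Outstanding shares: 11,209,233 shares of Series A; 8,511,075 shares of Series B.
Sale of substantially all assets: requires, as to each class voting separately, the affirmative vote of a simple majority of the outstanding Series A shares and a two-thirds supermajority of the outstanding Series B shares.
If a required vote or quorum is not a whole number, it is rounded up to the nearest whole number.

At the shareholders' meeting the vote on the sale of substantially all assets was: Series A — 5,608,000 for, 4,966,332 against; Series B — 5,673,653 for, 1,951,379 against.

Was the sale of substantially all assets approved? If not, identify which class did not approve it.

Series A: a majority of 11209233 is 5604617; 5,604,617 required, 5,608,000 in favor — approved.
Series B: 2/3 of 8511075 = 5674050; 5,674,050 required, 5,673,653 in favor — not approved.

Not approved — the Series B shares did not give the required vote.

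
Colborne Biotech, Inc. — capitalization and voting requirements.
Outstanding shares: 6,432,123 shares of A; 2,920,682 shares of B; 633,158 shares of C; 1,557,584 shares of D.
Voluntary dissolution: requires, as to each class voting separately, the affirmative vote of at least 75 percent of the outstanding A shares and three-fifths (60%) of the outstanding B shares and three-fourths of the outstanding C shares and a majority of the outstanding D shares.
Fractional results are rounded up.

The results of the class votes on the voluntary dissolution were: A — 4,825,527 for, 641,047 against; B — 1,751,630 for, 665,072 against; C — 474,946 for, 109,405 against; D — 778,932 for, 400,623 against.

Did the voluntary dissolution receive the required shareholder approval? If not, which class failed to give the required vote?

A: 3/4 of 6432123 = 4824092.25, rounded up to 4824093; 4,824,093 required, 4,825,527 in favor — approved.
B: 3/5 of 2920682 = 1752409.20, rounded up to 1752410; 1,752,410 required, 1,751,630 in favor — not approved.
C: 3/4 of 633158 = 474868.50, rounded up to 474869; 474,869 required, 474,946 in favor — approved.
D: a majority of 1557584 is 778793; 778,793 required, 778,932 in favor — approved.

Not approved — the B shares did not give the required vote.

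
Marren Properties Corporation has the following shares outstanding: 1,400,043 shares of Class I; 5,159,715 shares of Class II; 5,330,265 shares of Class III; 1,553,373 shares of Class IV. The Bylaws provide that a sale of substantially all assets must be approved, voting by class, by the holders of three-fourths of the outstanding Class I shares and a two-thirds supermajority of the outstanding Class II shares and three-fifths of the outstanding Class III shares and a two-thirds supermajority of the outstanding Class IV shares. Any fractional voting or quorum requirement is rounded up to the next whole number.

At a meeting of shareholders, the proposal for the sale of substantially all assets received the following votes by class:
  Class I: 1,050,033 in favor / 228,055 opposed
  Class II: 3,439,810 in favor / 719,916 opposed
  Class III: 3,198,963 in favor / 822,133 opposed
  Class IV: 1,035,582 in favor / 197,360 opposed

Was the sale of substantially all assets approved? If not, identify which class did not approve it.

Class I: 3/4 of 1400043 = 1050032.25, rounded up to 1050033; 1,050,033 required, 1,050,033 in favor — approved.
Class II: 2/3 of 5159715 = 3439810; 3,439,810 required, 3,439,810 in favor — approved.
Class III: 3/5 of 5330265 = 3198159; 3,198,159 required, 3,198,963 in favor — approved.
Class IV: 2/3 of 1553373 = 1035582; 1,035,582 required, 1,035,582 in favor — approved.

Approved — every class gave the required vote.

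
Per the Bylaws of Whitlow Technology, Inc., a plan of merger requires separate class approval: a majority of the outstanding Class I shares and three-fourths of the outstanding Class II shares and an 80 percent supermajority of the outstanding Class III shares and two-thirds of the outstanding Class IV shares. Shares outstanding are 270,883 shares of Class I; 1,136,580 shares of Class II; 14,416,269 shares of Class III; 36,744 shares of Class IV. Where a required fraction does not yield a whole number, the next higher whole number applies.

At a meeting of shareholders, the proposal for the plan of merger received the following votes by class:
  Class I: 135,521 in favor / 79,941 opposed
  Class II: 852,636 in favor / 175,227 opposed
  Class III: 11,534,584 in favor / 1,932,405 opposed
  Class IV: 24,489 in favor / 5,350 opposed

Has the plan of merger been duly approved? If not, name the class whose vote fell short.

Not approved — the Class IV shares did not give the required vote.

Class I: a majority of 270883 is 135442; 135,442 required, 135,521 in favor — approved.
Class II: 3/4 of 1136580 = 852435; 852,435 required, 852,636 in favor — approved.
Class III: 4/5 of 14416269 = 11533015.20, rounded up to 11533016; 11,533,016 required, 11,534,584 in favor — approved.
Class IV: 2/3 of 36744 = 24496; 24,496 required, 24,489 in favor — not approved.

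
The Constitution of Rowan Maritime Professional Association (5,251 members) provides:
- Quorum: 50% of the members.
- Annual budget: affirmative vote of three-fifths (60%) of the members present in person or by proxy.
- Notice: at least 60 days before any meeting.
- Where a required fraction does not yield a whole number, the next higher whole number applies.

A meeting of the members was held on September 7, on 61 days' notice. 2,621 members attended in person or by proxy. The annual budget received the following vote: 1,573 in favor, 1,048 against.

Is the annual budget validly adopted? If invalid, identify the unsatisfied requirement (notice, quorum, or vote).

Invalid — quorum requirement not satisfied.

Notice: 61 days given; 60 required. Satisfied.
Quorum: 50% of 5,251 = 2,625.50, rounded up to 2,626; 2,621 present. Not satisfied.
Vote: requires three-fifths of those present (2,621); 3/5 of 2621 = 1572.60, rounded up to 1573, so 1,573 needed; 1,573 in favor. Satisfied.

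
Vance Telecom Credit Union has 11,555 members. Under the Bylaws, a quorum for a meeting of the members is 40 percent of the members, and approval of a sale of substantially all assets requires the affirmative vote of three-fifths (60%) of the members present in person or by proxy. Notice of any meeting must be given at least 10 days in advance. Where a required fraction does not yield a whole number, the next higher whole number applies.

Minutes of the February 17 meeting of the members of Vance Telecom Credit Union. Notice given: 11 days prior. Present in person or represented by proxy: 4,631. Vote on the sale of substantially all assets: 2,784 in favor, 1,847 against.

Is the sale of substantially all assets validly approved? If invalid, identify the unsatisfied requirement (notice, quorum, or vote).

Notice: 11 days given; 10 required. Satisfied.
Quorum: 40% of 11,555 = 4,622; 4,631 present. Satisfied.
Vote: requires three-fifths of those present (4,631); 3/5 of 4631 = 2778.60, rounded up to 2779, so 2,779 needed; 2,784 in favor. Satisfied.

Valid — all requirements satisfied.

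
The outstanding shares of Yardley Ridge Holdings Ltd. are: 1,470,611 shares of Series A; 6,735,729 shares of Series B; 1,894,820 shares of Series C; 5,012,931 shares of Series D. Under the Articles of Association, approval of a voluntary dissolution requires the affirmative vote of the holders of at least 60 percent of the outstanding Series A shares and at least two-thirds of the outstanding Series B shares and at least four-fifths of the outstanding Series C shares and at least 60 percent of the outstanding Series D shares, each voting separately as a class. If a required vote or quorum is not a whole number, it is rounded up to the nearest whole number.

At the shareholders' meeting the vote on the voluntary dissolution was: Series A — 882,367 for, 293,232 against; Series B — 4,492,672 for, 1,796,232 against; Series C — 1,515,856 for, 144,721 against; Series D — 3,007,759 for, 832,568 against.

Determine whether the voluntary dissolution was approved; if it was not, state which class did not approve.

Approved — every class gave the required vote.

Series A: 3/5 of 1470611 = 882366.60, rounded up to 882367; 882,367 required, 882,367 in favor — approved.
Series B: 2/3 of 6735729 = 4490486; 4,490,486 required, 4,492,672 in favor — approved.
Series C: 4/5 of 1894820 = 1515856; 1,515,856 required, 1,515,856 in favor — approved.
Series D: 3/5 of 5012931 = 3007758.60, rounded up to 3007759; 3,007,759 required, 3,007,759 in favor — approved.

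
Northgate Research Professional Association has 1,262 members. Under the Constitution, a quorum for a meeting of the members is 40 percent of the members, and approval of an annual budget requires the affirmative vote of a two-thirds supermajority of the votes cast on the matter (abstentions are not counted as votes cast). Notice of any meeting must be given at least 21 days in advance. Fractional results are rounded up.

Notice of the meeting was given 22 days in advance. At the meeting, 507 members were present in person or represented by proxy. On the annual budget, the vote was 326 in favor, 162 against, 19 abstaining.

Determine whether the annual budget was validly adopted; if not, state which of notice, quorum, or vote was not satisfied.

Notice: 22 days given; 21 required. Satisfied.
Quorum: 40% of 1,262 = 504.80, rounded up to 505; 507 present. Satisfied.
Vote: requires two-thirds of the votes cast (507 − 19 abstaining = 488); 2/3 of 488 = 325.33, rounded up to 326, so 326 needed; 326 in favor. Satisfied.

Valid — all requirements satisfied.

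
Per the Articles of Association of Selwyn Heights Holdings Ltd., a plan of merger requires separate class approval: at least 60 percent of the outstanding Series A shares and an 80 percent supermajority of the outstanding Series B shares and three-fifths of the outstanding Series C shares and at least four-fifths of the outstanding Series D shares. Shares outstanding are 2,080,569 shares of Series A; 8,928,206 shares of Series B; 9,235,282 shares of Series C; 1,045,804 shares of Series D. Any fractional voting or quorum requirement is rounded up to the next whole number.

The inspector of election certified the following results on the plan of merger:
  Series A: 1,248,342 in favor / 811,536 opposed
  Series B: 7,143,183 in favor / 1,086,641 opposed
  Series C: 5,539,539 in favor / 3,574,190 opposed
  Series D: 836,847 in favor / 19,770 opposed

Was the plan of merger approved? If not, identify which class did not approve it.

Series A: 3/5 of 2080569 = 1248341.40, rounded up to 1248342; 1,248,342 required, 1,248,342 in favor — approved.
Series B: 4/5 of 8928206 = 7142564.80, rounded up to 7142565; 7,142,565 required, 7,143,183 in favor — approved.
Series C: 3/5 of 9235282 = 5541169.20, rounded up to 5541170; 5,541,170 required, 5,539,539 in favor — not approved.
Series D: 4/5 of 1045804 = 836643.20, rounded up to 836644; 836,644 required, 836,847 in favor — approved.

Not approved — the Series C shares did not give the required vote.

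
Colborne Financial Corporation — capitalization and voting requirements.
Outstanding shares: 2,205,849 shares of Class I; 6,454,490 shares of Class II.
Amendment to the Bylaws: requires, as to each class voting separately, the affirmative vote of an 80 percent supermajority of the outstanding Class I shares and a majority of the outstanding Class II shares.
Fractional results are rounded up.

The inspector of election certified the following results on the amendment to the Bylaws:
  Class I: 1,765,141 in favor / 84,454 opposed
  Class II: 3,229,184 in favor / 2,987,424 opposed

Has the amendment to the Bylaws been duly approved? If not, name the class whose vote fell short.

Approved — every class gave the required vote.

Class I: 4/5 of 2205849 = 1764679.20, rounded up to 1764680; 1,764,680 required, 1,765,141 in favor — approved.
Class II: a majority of 6454490 is 3227246; 3,227,246 required, 3,229,184 in favor — approved.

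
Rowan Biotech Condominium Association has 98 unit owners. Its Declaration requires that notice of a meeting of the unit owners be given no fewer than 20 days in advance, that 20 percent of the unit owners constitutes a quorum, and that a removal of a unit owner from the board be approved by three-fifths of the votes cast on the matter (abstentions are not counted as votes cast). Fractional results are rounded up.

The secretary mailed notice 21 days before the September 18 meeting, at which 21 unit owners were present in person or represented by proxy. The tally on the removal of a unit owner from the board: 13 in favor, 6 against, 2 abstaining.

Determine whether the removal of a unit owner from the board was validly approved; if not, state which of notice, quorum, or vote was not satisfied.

Valid — all requirements satisfied.

Notice: 21 days given; 20 required. Satisfied.
Quorum: 20% of 98 = 19.60, rounded up to 20; 21 present. Satisfied.
Vote: requires three-fifths of the votes cast (21 − 2 abstaining = 19); 3/5 of 19 = 11.40, rounded up to 12, so 12 needed; 13 in favor. Satisfied.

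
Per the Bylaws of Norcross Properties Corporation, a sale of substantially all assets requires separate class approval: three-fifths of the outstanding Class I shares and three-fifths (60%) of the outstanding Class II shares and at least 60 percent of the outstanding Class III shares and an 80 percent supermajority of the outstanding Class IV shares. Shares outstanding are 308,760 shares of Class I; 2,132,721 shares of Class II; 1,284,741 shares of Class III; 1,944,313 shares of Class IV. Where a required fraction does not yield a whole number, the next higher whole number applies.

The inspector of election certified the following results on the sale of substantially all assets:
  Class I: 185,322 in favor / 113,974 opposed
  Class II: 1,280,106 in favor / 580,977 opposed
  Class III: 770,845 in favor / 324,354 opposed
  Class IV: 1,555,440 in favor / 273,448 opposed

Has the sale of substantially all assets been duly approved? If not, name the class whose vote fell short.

Not approved — the Class IV shares did not give the required vote.

Class I: 3/5 of 308760 = 185256; 185,256 required, 185,322 in favor — approved.
Class II: 3/5 of 2132721 = 1279632.60, rounded up to 1279633; 1,279,633 required, 1,280,106 in favor — approved.
Class III: 3/5 of 1284741 = 770844.60, rounded up to 770845; 770,845 required, 770,845 in favor — approved.
Class IV: 4/5 of 1944313 = 1555450.40, rounded up to 1555451; 1,555,451 required, 1,555,440 in favor — not approved.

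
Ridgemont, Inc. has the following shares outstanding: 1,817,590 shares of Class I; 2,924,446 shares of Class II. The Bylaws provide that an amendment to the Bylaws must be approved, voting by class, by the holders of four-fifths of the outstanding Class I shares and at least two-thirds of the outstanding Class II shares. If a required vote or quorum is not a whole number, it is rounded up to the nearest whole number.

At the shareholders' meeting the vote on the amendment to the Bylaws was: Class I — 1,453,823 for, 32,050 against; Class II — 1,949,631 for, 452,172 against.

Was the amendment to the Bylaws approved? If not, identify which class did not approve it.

Not approved — the Class I shares did not give the required vote.

Class I: 4/5 of 1817590 = 1454072; 1,454,072 required, 1,453,823 in favor — not approved.
Class II: 2/3 of 2924446 = 1949630.67, rounded up to 1949631; 1,949,631 required, 1,949,631 in favor — approved.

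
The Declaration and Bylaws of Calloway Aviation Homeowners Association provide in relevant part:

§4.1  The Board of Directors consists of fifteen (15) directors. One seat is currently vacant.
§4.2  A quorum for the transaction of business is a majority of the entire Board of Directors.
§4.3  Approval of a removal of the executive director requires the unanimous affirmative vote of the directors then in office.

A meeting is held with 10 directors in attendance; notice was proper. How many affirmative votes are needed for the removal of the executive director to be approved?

14

The removal of the executive director requires the unanimous vote of the directors then in office (14).
Unanimous means all 14.
(Only 10 can vote, so the removal of the executive director cannot pass at this meeting, but the required vote is still 14.)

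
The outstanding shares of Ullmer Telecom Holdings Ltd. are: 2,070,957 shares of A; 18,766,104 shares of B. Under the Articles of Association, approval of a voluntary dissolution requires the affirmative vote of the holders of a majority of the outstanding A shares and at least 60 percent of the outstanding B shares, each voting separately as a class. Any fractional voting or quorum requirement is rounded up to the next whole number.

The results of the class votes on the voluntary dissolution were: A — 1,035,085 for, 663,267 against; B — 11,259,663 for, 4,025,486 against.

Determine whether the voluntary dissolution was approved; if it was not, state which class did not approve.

Not approved — the A shares did not give the required vote.

A: a majority of 2070957 is 1035479; 1,035,479 required, 1,035,085 in favor — not approved.
B: 3/5 of 18766104 = 11259662.40, rounded up to 11259663; 11,259,663 required, 11,259,663 in favor — approved.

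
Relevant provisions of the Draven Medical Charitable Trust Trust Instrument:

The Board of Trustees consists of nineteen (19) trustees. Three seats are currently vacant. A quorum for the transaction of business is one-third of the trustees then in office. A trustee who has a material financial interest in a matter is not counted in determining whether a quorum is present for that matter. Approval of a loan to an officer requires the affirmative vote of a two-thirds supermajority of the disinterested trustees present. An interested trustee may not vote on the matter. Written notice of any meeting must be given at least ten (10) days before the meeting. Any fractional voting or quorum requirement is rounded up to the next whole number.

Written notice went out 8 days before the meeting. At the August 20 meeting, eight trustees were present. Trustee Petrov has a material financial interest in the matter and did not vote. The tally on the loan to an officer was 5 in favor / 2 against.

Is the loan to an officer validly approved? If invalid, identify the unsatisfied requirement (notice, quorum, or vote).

Notice: 8 days given; 10 required (8 < 10). Not satisfied.
Quorum: 8 present, but the 1 interested trustee does not count, leaving 7. Quorum is 6. Satisfied.
Vote: the loan to an officer requires two-thirds of the disinterested trustees present (8 − 1 = 7). 2/3 of 7 = 4.67, rounded up to 5, so 5 affirmative votes are needed; 5 voted in favor. Satisfied.

Invalid — notice requirement not satisfied.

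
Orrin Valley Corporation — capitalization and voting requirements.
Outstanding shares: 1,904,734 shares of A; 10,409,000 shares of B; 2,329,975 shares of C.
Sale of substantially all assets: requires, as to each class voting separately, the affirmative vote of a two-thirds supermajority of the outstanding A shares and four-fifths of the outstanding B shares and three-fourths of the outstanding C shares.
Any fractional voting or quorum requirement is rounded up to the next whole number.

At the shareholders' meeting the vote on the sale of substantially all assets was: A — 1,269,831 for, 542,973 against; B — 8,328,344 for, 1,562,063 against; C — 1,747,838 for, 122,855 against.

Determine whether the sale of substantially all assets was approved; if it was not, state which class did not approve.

Approved — every class gave the required vote.

A: 2/3 of 1904734 = 1269822.67, rounded up to 1269823; 1,269,823 required, 1,269,831 in favor — approved.
B: 4/5 of 10409000 = 8327200; 8,327,200 required, 8,328,344 in favor — approved.
C: 3/4 of 2329975 = 1747481.25, rounded up to 1747482; 1,747,482 required, 1,747,838 in favor — approved.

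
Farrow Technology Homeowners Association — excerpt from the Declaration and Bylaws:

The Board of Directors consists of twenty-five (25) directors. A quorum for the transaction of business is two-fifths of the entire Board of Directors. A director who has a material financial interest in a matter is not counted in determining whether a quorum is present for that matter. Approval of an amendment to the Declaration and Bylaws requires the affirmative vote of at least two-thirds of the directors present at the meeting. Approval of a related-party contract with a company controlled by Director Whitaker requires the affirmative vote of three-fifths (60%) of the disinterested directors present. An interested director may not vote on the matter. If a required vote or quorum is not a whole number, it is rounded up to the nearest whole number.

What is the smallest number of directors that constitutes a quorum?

10

2/5 of 25 = 10.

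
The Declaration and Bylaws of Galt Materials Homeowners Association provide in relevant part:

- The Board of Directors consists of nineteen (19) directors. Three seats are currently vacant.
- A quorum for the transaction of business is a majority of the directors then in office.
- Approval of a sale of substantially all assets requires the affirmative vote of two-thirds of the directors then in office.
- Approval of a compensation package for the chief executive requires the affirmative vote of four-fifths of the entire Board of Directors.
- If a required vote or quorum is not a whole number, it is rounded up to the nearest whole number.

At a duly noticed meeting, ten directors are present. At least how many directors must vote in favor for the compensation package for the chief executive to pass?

16

The compensation package for the chief executive requires four-fifths of the entire Board of Directors (19).
4/5 of 19 = 15.20, rounded up to 16.
(Only 10 can vote, so the compensation package for the chief executive cannot pass at this meeting, but the required vote is still 16.)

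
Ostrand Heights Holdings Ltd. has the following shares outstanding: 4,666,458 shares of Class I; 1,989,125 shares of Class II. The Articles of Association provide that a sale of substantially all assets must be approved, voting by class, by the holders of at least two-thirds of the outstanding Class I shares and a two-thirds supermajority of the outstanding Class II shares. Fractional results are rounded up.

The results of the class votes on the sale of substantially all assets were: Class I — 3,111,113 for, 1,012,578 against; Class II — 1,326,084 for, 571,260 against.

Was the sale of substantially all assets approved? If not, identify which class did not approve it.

Class I: 2/3 of 4666458 = 3110972; 3,110,972 required, 3,111,113 in favor — approved.
Class II: 2/3 of 1989125 = 1326083.33, rounded up to 1326084; 1,326,084 required, 1,326,084 in favor — approved.

Approved — every class gave the required vote.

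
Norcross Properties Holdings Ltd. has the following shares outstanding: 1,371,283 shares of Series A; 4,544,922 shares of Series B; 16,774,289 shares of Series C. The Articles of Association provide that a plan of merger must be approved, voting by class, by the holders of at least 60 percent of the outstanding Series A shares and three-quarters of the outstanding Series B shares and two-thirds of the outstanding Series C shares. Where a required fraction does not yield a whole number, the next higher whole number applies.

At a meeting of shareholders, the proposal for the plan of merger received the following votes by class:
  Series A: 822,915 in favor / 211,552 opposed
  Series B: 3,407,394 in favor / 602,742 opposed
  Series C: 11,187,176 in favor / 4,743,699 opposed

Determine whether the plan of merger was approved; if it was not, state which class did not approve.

Not approved — the Series B shares did not give the required vote.

Series A: 3/5 of 1371283 = 822769.80, rounded up to 822770; 822,770 required, 822,915 in favor — approved.
Series B: 3/4 of 4544922 = 3408691.50, rounded up to 3408692; 3,408,692 required, 3,407,394 in favor — not approved.
Series C: 2/3 of 16774289 = 11182859.33, rounded up to 11182860; 11,182,860 required, 11,187,176 in favor — approved.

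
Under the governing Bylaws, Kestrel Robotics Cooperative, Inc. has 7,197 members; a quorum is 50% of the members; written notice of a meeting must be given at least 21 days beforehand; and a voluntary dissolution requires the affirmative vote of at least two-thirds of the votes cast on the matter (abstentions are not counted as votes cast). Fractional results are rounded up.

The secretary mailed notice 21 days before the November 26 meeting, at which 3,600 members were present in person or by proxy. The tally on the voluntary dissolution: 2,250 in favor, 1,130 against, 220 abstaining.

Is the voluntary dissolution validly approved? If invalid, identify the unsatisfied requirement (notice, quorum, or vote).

Invalid — vote requirement not satisfied.

Notice: 21 days given; 21 required. Satisfied.
Quorum: 50% of 7,197 = 3,598.50, rounded up to 3,599; 3,600 present. Satisfied.
Vote: requires two-thirds of the votes cast (3,600 − 220 abstaining = 3,380); 2/3 of 3380 = 2253.33, rounded up to 2254, so 2,254 needed; 2,250 in favor. Not satisfied.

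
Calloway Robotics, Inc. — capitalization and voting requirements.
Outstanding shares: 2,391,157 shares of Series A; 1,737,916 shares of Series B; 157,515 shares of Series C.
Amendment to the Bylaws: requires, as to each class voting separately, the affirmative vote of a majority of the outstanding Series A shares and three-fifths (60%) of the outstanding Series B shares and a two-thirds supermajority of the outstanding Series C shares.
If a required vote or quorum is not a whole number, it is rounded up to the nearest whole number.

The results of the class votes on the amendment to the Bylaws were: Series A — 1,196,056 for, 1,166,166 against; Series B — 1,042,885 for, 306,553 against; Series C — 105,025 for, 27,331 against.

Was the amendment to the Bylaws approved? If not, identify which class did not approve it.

Approved — every class gave the required vote.

Series A: a majority of 2391157 is 1195579; 1,195,579 required, 1,196,056 in favor — approved.
Series B: 3/5 of 1737916 = 1042749.60, rounded up to 1042750; 1,042,750 required, 1,042,885 in favor — approved.
Series C: 2/3 of 157515 = 105010; 105,010 required, 105,025 in favor — approved.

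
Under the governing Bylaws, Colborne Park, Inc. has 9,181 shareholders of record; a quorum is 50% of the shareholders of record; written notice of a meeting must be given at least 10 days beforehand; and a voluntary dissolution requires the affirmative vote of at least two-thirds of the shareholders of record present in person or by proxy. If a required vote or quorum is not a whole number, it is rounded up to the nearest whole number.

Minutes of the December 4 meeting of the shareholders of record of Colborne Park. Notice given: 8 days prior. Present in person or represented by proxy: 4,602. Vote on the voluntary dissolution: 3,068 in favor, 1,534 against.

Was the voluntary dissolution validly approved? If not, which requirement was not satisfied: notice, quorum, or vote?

Invalid — notice requirement not satisfied.

Notice: 8 days given; 10 required. Not satisfied.
Quorum: 50% of 9,181 = 4,590.50, rounded up to 4,591; 4,602 present. Satisfied.
Vote: requires two-thirds of those present (4,602); 2/3 of 4602 = 3068, so 3,068 needed; 3,068 in favor. Satisfied.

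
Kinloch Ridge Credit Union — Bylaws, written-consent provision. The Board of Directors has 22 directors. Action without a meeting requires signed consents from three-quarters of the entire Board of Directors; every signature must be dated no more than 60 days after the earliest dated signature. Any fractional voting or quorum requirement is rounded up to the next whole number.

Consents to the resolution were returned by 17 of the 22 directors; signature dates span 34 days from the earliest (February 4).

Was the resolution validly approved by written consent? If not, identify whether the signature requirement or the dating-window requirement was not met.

Effective — both the signature and dating-window requirements are satisfied.

Signatures required: three-quarters of 22 — 3/4 of 22 = 16.50, rounded up to 17, so 17 needed; 17 signed. Sufficient.
Dating window: the latest signature is 34 days after the earliest; the limit is 60 days. Within the window.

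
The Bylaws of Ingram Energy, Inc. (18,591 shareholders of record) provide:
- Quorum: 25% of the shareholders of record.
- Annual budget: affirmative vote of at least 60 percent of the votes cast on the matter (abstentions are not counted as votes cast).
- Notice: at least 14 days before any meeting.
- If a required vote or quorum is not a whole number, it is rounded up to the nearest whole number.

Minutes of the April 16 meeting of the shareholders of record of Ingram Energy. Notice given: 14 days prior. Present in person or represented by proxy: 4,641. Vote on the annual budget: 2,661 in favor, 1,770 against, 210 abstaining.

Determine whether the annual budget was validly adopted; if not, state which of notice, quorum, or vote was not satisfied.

Notice: 14 days given; 14 required. Satisfied.
Quorum: 25% of 18,591 = 4,647.75, rounded up to 4,648; 4,641 present. Not satisfied.
Vote: requires three-fifths of the votes cast (4,641 − 210 abstaining = 4,431); 3/5 of 4431 = 2658.60, rounded up to 2659, so 2,659 needed; 2,661 in favor. Satisfied.

Invalid — quorum requirement not satisfied.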